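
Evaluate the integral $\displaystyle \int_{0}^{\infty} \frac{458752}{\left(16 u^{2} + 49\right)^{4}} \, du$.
$\frac{2560 \pi}{117649}$

Recall the elementary integral
$$J(a) = \int_{0}^{\infty} \frac{7}{a^{2} + u^{2}} \, du = \frac{7 \pi}{2 a}.$$

Differentiating under the integral sign with respect to $a$,
$$\frac{dJ}{da} = \int_{0}^{\infty} - \frac{14 a}{\left(a^{2} + u^{2}\right)^{2}} \, du = - \frac{7 \pi}{2 a^{2}},$$
so $\int_{0}^{\infty} \frac{7}{\left(a^{2} + u^{2}\right)^{2}} \, du = \frac{7 \pi}{4 a^{3}}$.

Repeating — each differentiation of $1/(u^2+a^2)^j$ produces $-2ja/(u^2+a^2)^{j+1}$ — and dividing through by $-2ja$ at each step yields, after $3$ differentiations in total,
$$\int_{0}^{\infty} \frac{7}{\left(a^{2} + u^{2}\right)^{4}} \, du = \frac{35 \pi}{32 a^{7}}.$$

Setting $a = \frac{7}{4}$:
$$I = \frac{2560 \pi}{117649}.$$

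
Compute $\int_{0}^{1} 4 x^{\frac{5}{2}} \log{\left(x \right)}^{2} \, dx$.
$\frac{64}{343}$

Consider the simpler parametrised integral
$$J(a) = \int_{0}^{1} 4 x^{a} \, dx = \frac{4}{a + 1}.$$

Differentiating under the integral sign brings down a factor of $\ln x$:
$$\frac{dJ}{da} = \int_{0}^{1} 4 x^{a} \log{\left(x \right)} \, dx = - \frac{4}{\left(a + 1\right)^{2}}.$$

Repeating twice in total — each differentiation brings down another $\ln x$ — gives
$$\frac{d^{2}J}{da^{2}} = \int_{0}^{1} 4 x^{a} \log{\left(x \right)}^{2} \, dx = \frac{8}{\left(a + 1\right)^{3}},$$
and the integrand here is exactly the target integrand, so $I = \frac{8}{\left(a + 1\right)^{3}}$.

Setting $a = \frac{5}{2}$:
$$I = \frac{64}{343}.$$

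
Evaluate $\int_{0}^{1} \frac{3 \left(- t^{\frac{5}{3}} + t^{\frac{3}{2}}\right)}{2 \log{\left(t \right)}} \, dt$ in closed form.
$\log{\left(\frac{15 \sqrt{15}}{64} \right)}$

Introduce a parameter $a$ in the exponent: let $I(a) = \int_{0}^{1} \frac{3 \left(- t^{\frac{5}{3}} + t^{a}\right)}{2 \log{\left(t \right)}} \, dt$.

Since $\dfrac{\partial}{\partial a}\,t^{a} = t^{a} \ln t$, the $\ln t$ in the denominator cancels and
$$\frac{dI}{da} = \int_{0}^{1} \frac{3}{2} t^{a} \, dt = \frac{3}{2} \left[\frac{t^{a+1}}{a+1}\right]_0^1 = \frac{3}{2 \left(a + 1\right)}.$$

Integrating with respect to $a$ gives $I(a) = \log{\left(\frac{3 \sqrt{6} \left(a + 1\right)^{\frac{3}{2}}}{32} \right)} + C$.

At $a = \frac{5}{3}$ the integrand is identically $0$, so $I(\frac{5}{3}) = 0$. The closed form gives $0$, hence $C = 0$.

Setting $a = \frac{3}{2}$:
$$I = \log{\left(\frac{15 \sqrt{15}}{64} \right)}.$$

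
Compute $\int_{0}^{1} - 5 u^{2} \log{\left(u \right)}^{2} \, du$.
$- \frac{10}{27}$

Start from the elementary integral
$$J(a) = \int_{0}^{1} - 5 u^{a} \, du = - \frac{5}{a + 1}.$$

Differentiating under the integral sign brings down a factor of $\ln u$:
$$\frac{dJ}{da} = \int_{0}^{1} - 5 u^{a} \log{\left(u \right)} \, du = \frac{5}{\left(a + 1\right)^{2}}.$$

Repeating twice in total — each differentiation brings down another $\ln u$ — gives
$$\frac{d^{2}J}{da^{2}} = \int_{0}^{1} - 5 u^{a} \log{\left(u \right)}^{2} \, du = - \frac{10}{\left(a + 1\right)^{3}},$$
and the integrand here is exactly the target integrand, so $I = - \frac{10}{\left(a + 1\right)^{3}}$.

Setting $a = 2$:
$$I = - \frac{10}{27}.$$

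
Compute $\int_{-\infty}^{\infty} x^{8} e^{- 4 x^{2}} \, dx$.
$\frac{105 \sqrt{\pi}}{8192}$

Begin with the known integral
$$J(a) = \int_{-\infty}^{\infty} e^{- a x^{2}} \, dx = \frac{\sqrt{\pi}}{\sqrt{a}}.$$

Differentiating under the integral sign brings down a factor of $(-x^2)$:
$$\frac{dJ}{da} = \int_{-\infty}^{\infty} - x^{2} e^{- a x^{2}} \, dx = - \frac{\sqrt{\pi}}{2 a^{\frac{3}{2}}}.$$

Repeating $4$ times in total — each differentiation brings down another $(-x^2)$ — gives
$$\frac{d^{4}J}{da^{4}} = \int_{-\infty}^{\infty} x^{8} e^{- a x^{2}} \, dx = \frac{105 \sqrt{\pi}}{16 a^{\frac{9}{2}}},$$
and the integrand here is exactly the target integrand, so $I = \frac{105 \sqrt{\pi}}{16 a^{\frac{9}{2}}}$.

Setting $a = 4$:
$$I = \frac{105 \sqrt{\pi}}{8192}.$$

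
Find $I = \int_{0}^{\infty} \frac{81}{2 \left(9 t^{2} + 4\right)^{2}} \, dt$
$\frac{27 \pi}{64}$

Begin with the known result
$$J(a) = \int_{0}^{\infty} \frac{1}{2 \left(a^{2} + t^{2}\right)} \, dt = \frac{\pi}{4 a}.$$

Differentiating under the integral sign with respect to $a$,
$$\frac{dJ}{da} = \int_{0}^{\infty} - \frac{a}{\left(a^{2} + t^{2}\right)^{2}} \, dt = - \frac{\pi}{4 a^{2}},$$
so $\int_{0}^{\infty} \frac{1}{2 \left(a^{2} + t^{2}\right)^{2}} \, dt = \frac{\pi}{8 a^{3}}$.

Setting $a = \frac{2}{3}$:
$$I = \frac{27 \pi}{64}.$$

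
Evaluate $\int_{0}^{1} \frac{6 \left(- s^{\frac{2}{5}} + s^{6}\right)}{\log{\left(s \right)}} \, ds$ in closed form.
$\log{\left(15625 \right)}$

Replace the exponent $\frac{2}{5}$ by a parameter $a$: let $I(a) = \int_{0}^{1} \frac{6 \left(s^{6} - s^{a}\right)}{\log{\left(s \right)}} \, ds$.

Since $\dfrac{\partial}{\partial a}\,s^{a} = s^{a} \ln s$, the $\ln s$ in the denominator cancels and
$$\frac{dI}{da} = \int_{0}^{1} -6 s^{a} \, ds = -6 \left[\frac{s^{a+1}}{a+1}\right]_0^1 = - \frac{6}{a + 1}.$$

Integrating with respect to $a$ gives $I(a) = \log{\left(\frac{117649}{\left(a + 1\right)^{6}} \right)} + C$.

At $a = 6$ the integrand is identically $0$, so $I(6) = 0$. The closed form gives $0$, hence $C = 0$.

Setting $a = \frac{2}{5}$:
$$I = \log{\left(15625 \right)}.$$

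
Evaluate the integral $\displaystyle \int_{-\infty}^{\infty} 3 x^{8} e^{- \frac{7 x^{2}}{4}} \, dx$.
$\frac{1440 \sqrt{7} \sqrt{\pi}}{2401}$

Start from the elementary integral
$$J(a) = \int_{-\infty}^{\infty} 3 e^{- a x^{2}} \, dx = \frac{3 \sqrt{\pi}}{\sqrt{a}}.$$

Differentiating under the integral sign brings down a factor of $(-x^2)$:
$$\frac{dJ}{da} = \int_{-\infty}^{\infty} - 3 x^{2} e^{- a x^{2}} \, dx = - \frac{3 \sqrt{\pi}}{2 a^{\frac{3}{2}}}.$$

Repeating $4$ times in total — each differentiation brings down another $(-x^2)$ — gives
$$\frac{d^{4}J}{da^{4}} = \int_{-\infty}^{\infty} 3 x^{8} e^{- a x^{2}} \, dx = \frac{315 \sqrt{\pi}}{16 a^{\frac{9}{2}}},$$
and the integrand here is exactly the target integrand, so $I = \frac{315 \sqrt{\pi}}{16 a^{\frac{9}{2}}}$.

Setting $a = \frac{7}{4}$:
$$I = \frac{1440 \sqrt{7} \sqrt{\pi}}{2401}.$$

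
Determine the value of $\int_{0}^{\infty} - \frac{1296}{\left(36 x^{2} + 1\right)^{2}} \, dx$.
$- 54 \pi$

Begin with the known result
$$J(a) = \int_{0}^{\infty} - \frac{1}{a^{2} + x^{2}} \, dx = - \frac{\pi}{2 a}.$$

Differentiating under the integral sign with respect to $a$,
$$\frac{dJ}{da} = \int_{0}^{\infty} \frac{2 a}{\left(a^{2} + x^{2}\right)^{2}} \, dx = \frac{\pi}{2 a^{2}},$$
so $\int_{0}^{\infty} - \frac{1}{\left(a^{2} + x^{2}\right)^{2}} \, dx = - \frac{\pi}{4 a^{3}}$.

Setting $a = \frac{1}{6}$:
$$I = - 54 \pi.$$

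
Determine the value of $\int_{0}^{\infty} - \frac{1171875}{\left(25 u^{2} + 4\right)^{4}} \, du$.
$- \frac{1171875 \pi}{4096}$

Begin with the known result
$$J(a) = \int_{0}^{\infty} - \frac{3}{a^{2} + u^{2}} \, du = - \frac{3 \pi}{2 a}.$$

Differentiating under the integral sign with respect to $a$,
$$\frac{dJ}{da} = \int_{0}^{\infty} \frac{6 a}{\left(a^{2} + u^{2}\right)^{2}} \, du = \frac{3 \pi}{2 a^{2}},$$
so $\int_{0}^{\infty} - \frac{3}{\left(a^{2} + u^{2}\right)^{2}} \, du = - \frac{3 \pi}{4 a^{3}}$.

Repeating — each differentiation of $1/(u^2+a^2)^j$ produces $-2ja/(u^2+a^2)^{j+1}$ — and dividing through by $-2ja$ at each step yields, after $3$ differentiations in total,
$$\int_{0}^{\infty} - \frac{3}{\left(a^{2} + u^{2}\right)^{4}} \, du = - \frac{15 \pi}{32 a^{7}}.$$

Setting $a = \frac{2}{5}$:
$$I = - \frac{1171875 \pi}{4096}.$$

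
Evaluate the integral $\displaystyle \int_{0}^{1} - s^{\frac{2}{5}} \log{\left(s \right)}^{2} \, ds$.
$- \frac{250}{343}$

Start from the elementary integral
$$J(a) = \int_{0}^{1} - s^{a} \, ds = - \frac{1}{a + 1}.$$

Differentiating under the integral sign brings down a factor of $\ln s$:
$$\frac{dJ}{da} = \int_{0}^{1} - s^{a} \log{\left(s \right)} \, ds = \frac{1}{\left(a + 1\right)^{2}}.$$

Repeating twice in total — each differentiation brings down another $\ln s$ — gives
$$\frac{d^{2}J}{da^{2}} = \int_{0}^{1} - s^{a} \log{\left(s \right)}^{2} \, ds = - \frac{2}{\left(a + 1\right)^{3}},$$
and the integrand here is exactly the target integrand, so $I = - \frac{2}{\left(a + 1\right)^{3}}$.

Setting $a = \frac{2}{5}$:
$$I = - \frac{250}{343}.$$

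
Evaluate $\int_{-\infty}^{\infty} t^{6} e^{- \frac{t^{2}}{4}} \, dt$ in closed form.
$240 \sqrt{\pi}$

Start from the elementary integral
$$J(a) = \int_{-\infty}^{\infty} e^{- a t^{2}} \, dt = \frac{\sqrt{\pi}}{\sqrt{a}}.$$

Differentiating under the integral sign brings down a factor of $(-t^2)$:
$$\frac{dJ}{da} = \int_{-\infty}^{\infty} - t^{2} e^{- a t^{2}} \, dt = - \frac{\sqrt{\pi}}{2 a^{\frac{3}{2}}}.$$

Repeating $3$ times in total — each differentiation brings down another $(-t^2)$ — gives
$$\frac{d^{3}J}{da^{3}} = \int_{-\infty}^{\infty} - t^{6} e^{- a t^{2}} \, dt = - \frac{15 \sqrt{\pi}}{8 a^{\frac{7}{2}}},$$
and the integrand here is $(-1)^{3}$ times the target integrand, so $I = (-1)^{3}\,\frac{d^{3}J}{da^{3}} = \frac{15 \sqrt{\pi}}{8 a^{\frac{7}{2}}}$.

Setting $a = \frac{1}{4}$:
$$I = 240 \sqrt{\pi}.$$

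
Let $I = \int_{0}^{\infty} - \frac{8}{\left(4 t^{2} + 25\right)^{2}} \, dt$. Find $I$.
$- \frac{\pi}{125}$

Begin with the known result
$$J(a) = \int_{0}^{\infty} - \frac{1}{2 \left(a^{2} + t^{2}\right)} \, dt = - \frac{\pi}{4 a}.$$

Differentiating under the integral sign with respect to $a$,
$$\frac{dJ}{da} = \int_{0}^{\infty} \frac{a}{\left(a^{2} + t^{2}\right)^{2}} \, dt = \frac{\pi}{4 a^{2}},$$
so $\int_{0}^{\infty} - \frac{1}{2 \left(a^{2} + t^{2}\right)^{2}} \, dt = - \frac{\pi}{8 a^{3}}$.

Setting $a = \frac{5}{2}$:
$$I = - \frac{\pi}{125}.$$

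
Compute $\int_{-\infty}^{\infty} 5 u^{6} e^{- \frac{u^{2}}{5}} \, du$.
$\frac{9375 \sqrt{5} \sqrt{\pi}}{8}$

Begin with the known integral
$$J(a) = \int_{-\infty}^{\infty} 5 e^{- a u^{2}} \, du = \frac{5 \sqrt{\pi}}{\sqrt{a}}.$$

Differentiating under the integral sign brings down a factor of $(-u^2)$:
$$\frac{dJ}{da} = \int_{-\infty}^{\infty} - 5 u^{2} e^{- a u^{2}} \, du = - \frac{5 \sqrt{\pi}}{2 a^{\frac{3}{2}}}.$$

Repeating $3$ times in total — each differentiation brings down another $(-u^2)$ — gives
$$\frac{d^{3}J}{da^{3}} = \int_{-\infty}^{\infty} - 5 u^{6} e^{- a u^{2}} \, du = - \frac{75 \sqrt{\pi}}{8 a^{\frac{7}{2}}},$$
and the integrand here is $(-1)^{3}$ times the target integrand, so $I = (-1)^{3}\,\frac{d^{3}J}{da^{3}} = \frac{75 \sqrt{\pi}}{8 a^{\frac{7}{2}}}$.

Setting $a = \frac{1}{5}$:
$$I = \frac{9375 \sqrt{5} \sqrt{\pi}}{8}.$$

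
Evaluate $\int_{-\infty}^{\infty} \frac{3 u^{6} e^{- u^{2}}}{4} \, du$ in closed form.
$\frac{45 \sqrt{\pi}}{32}$

Begin with the known integral
$$J(a) = \int_{-\infty}^{\infty} \frac{3 e^{- a u^{2}}}{4} \, du = \frac{3 \sqrt{\pi}}{4 \sqrt{a}}.$$

Differentiating under the integral sign brings down a factor of $(-u^2)$:
$$\frac{dJ}{da} = \int_{-\infty}^{\infty} - \frac{3 u^{2} e^{- a u^{2}}}{4} \, du = - \frac{3 \sqrt{\pi}}{8 a^{\frac{3}{2}}}.$$

Repeating $3$ times in total — each differentiation brings down another $(-u^2)$ — gives
$$\frac{d^{3}J}{da^{3}} = \int_{-\infty}^{\infty} - \frac{3 u^{6} e^{- a u^{2}}}{4} \, du = - \frac{45 \sqrt{\pi}}{32 a^{\frac{7}{2}}},$$
and the integrand here is $(-1)^{3}$ times the target integrand, so $I = (-1)^{3}\,\frac{d^{3}J}{da^{3}} = \frac{45 \sqrt{\pi}}{32 a^{\frac{7}{2}}}$.

Setting $a = 1$:
$$I = \frac{45 \sqrt{\pi}}{32}.$$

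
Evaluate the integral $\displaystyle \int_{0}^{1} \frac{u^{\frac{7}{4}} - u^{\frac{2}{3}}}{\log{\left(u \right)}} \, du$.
$- \log{\left(20 \right)} + \log{\left(33 \right)}$

Introduce a parameter $a$ in the exponent: let $I(a) = \int_{0}^{1} \frac{u^{\frac{7}{4}} - u^{a}}{\log{\left(u \right)}} \, du$.

Since $\dfrac{\partial}{\partial a}\,u^{a} = u^{a} \ln u$, the $\ln u$ in the denominator cancels and
$$\frac{dI}{da} = \int_{0}^{1} -1 u^{a} \, du = -1 \left[\frac{u^{a+1}}{a+1}\right]_0^1 = - \frac{1}{a + 1}.$$

Integrating with respect to $a$ gives $I(a) = - \log{\left(\frac{4 a}{11} + \frac{4}{11} \right)} + C$.

At $a = \frac{7}{4}$ the integrand is identically $0$, so $I(\frac{7}{4}) = 0$. The closed form gives $0$, hence $C = 0$.

Setting $a = \frac{2}{3}$:
$$I = - \log{\left(20 \right)} + \log{\left(33 \right)}.$$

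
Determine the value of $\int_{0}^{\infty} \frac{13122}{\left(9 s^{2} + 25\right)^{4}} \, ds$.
$\frac{2187 \pi}{250000}$

Begin with the known result
$$J(a) = \int_{0}^{\infty} \frac{2}{a^{2} + s^{2}} \, ds = \frac{\pi}{a}.$$

Differentiating under the integral sign with respect to $a$,
$$\frac{dJ}{da} = \int_{0}^{\infty} - \frac{4 a}{\left(a^{2} + s^{2}\right)^{2}} \, ds = - \frac{\pi}{a^{2}},$$
so $\int_{0}^{\infty} \frac{2}{\left(a^{2} + s^{2}\right)^{2}} \, ds = \frac{\pi}{2 a^{3}}$.

Repeating — each differentiation of $1/(s^2+a^2)^j$ produces $-2ja/(s^2+a^2)^{j+1}$ — and dividing through by $-2ja$ at each step yields, after $3$ differentiations in total,
$$\int_{0}^{\infty} \frac{2}{\left(a^{2} + s^{2}\right)^{4}} \, ds = \frac{5 \pi}{16 a^{7}}.$$

Setting $a = \frac{5}{3}$:
$$I = \frac{2187 \pi}{250000}.$$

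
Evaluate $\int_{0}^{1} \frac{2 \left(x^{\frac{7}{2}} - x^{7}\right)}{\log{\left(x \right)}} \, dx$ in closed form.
$\log{\left(\frac{81}{256} \right)}$

Introduce a parameter $a$ in the exponent: let $I(a) = \int_{0}^{1} \frac{2 \left(- x^{7} + x^{a}\right)}{\log{\left(x \right)}} \, dx$.

Since $\dfrac{\partial}{\partial a}\,x^{a} = x^{a} \ln x$, the $\ln x$ in the denominator cancels and
$$\frac{dI}{da} = \int_{0}^{1} 2 x^{a} \, dx = 2 \left[\frac{x^{a+1}}{a+1}\right]_0^1 = \frac{2}{a + 1}.$$

Integrating with respect to $a$ gives $I(a) = \log{\left(\frac{\left(a + 1\right)^{2}}{64} \right)} + C$.

At $a = 7$ the integrand is identically $0$, so $I(7) = 0$. The closed form gives $0$, hence $C = 0$.

Setting $a = \frac{7}{2}$:
$$I = \log{\left(\frac{81}{256} \right)}.$$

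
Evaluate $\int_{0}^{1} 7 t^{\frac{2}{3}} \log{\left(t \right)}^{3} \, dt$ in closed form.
$- \frac{3402}{625}$

Start from the elementary integral
$$J(a) = \int_{0}^{1} 7 t^{a} \, dt = \frac{7}{a + 1}.$$

Differentiating under the integral sign brings down a factor of $\ln t$:
$$\frac{dJ}{da} = \int_{0}^{1} 7 t^{a} \log{\left(t \right)} \, dt = - \frac{7}{\left(a + 1\right)^{2}}.$$

Repeating $3$ times in total — each differentiation brings down another $\ln t$ — gives
$$\frac{d^{3}J}{da^{3}} = \int_{0}^{1} 7 t^{a} \log{\left(t \right)}^{3} \, dt = - \frac{42}{\left(a + 1\right)^{4}},$$
and the integrand here is exactly the target integrand, so $I = - \frac{42}{\left(a + 1\right)^{4}}$.

Setting $a = \frac{2}{3}$:
$$I = - \frac{3402}{625}.$$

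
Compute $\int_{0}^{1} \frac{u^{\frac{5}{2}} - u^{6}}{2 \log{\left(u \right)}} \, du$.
$- \frac{\log{\left(2 \right)}}{2}$

Introduce a parameter $a$ in the exponent: let $I(a) = \int_{0}^{1} \frac{- u^{6} + u^{a}}{2 \log{\left(u \right)}} \, du$.

Since $\dfrac{\partial}{\partial a}\,u^{a} = u^{a} \ln u$, the $\ln u$ in the denominator cancels and
$$\frac{dI}{da} = \int_{0}^{1} \frac{1}{2} u^{a} \, du = \frac{1}{2} \left[\frac{u^{a+1}}{a+1}\right]_0^1 = \frac{1}{2 \left(a + 1\right)}.$$

Integrating with respect to $a$ gives $I(a) = \frac{\log{\left(a + 1 \right)}}{2} - \frac{\log{\left(7 \right)}}{2} + C$.

At $a = 6$ the integrand is identically $0$, so $I(6) = 0$. The closed form gives $0$, hence $C = 0$.

Setting $a = \frac{5}{2}$:
$$I = - \frac{\log{\left(2 \right)}}{2}.$$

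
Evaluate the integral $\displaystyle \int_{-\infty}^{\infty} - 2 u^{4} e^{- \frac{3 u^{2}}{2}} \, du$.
$- \frac{2 \sqrt{6} \sqrt{\pi}}{9}$

Begin with the known integral
$$J(a) = \int_{-\infty}^{\infty} - 2 e^{- a u^{2}} \, du = - \frac{2 \sqrt{\pi}}{\sqrt{a}}.$$

Differentiating under the integral sign brings down a factor of $(-u^2)$:
$$\frac{dJ}{da} = \int_{-\infty}^{\infty} 2 u^{2} e^{- a u^{2}} \, du = \frac{\sqrt{\pi}}{a^{\frac{3}{2}}}.$$

Repeating twice in total — each differentiation brings down another $(-u^2)$ — gives
$$\frac{d^{2}J}{da^{2}} = \int_{-\infty}^{\infty} - 2 u^{4} e^{- a u^{2}} \, du = - \frac{3 \sqrt{\pi}}{2 a^{\frac{5}{2}}},$$
and the integrand here is exactly the target integrand, so $I = - \frac{3 \sqrt{\pi}}{2 a^{\frac{5}{2}}}$.

Setting $a = \frac{3}{2}$:
$$I = - \frac{2 \sqrt{6} \sqrt{\pi}}{9}.$$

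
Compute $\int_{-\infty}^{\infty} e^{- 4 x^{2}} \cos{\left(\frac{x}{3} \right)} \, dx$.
$\frac{\sqrt{\pi}}{2 e^{\frac{1}{144}}}$

Treat the cosine frequency as a parameter and define $I(b) = \int_{-\infty}^{\infty} e^{- 4 x^{2}} \cos{\left(b x \right)} \, dx$.

Differentiating under the integral sign,
$$I'(b) = \int_{-\infty}^{\infty} - x e^{- 4 x^{2}} \sin{\left(b x \right)} \, dx.$$

Integrate $\int_{-\infty}^{\infty} x \sin(b x)\, e^{- 4 x^{2}}\, dx$ by parts with $u = \sin(b x)$ and $dv = x\, e^{- 4 x^{2}}\, dx$, giving $v = - \frac{e^{- 4 x^{2}}}{8}$. The boundary term vanishes and
$$\int_{-\infty}^{\infty} x \sin(b x)\, e^{- 4 x^{2}}\, dx = \frac{b}{8} \int_{-\infty}^{\infty} \cos(b x)\, e^{- 4 x^{2}}\, dx,$$
so $I'(b) = - \frac{b}{8}\, I(b)$.

This is a separable first-order ODE; solving with the initial condition $I(0) = \int_{-\infty}^{\infty} e^{- 4 x^{2}}\,dx = \frac{\sqrt{\pi}}{2}$ gives
$$I(b) = \frac{\sqrt{\pi} e^{- \frac{b^{2}}{16}}}{2}.$$

Setting $b = \frac{1}{3}$:
$$I = \frac{\sqrt{\pi}}{2 e^{\frac{1}{144}}}.$$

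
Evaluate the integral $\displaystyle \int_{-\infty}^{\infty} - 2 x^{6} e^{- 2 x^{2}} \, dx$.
$- \frac{15 \sqrt{2} \sqrt{\pi}}{64}$

Start from the elementary integral
$$J(a) = \int_{-\infty}^{\infty} - 2 e^{- a x^{2}} \, dx = - \frac{2 \sqrt{\pi}}{\sqrt{a}}.$$

Differentiating under the integral sign brings down a factor of $(-x^2)$:
$$\frac{dJ}{da} = \int_{-\infty}^{\infty} 2 x^{2} e^{- a x^{2}} \, dx = \frac{\sqrt{\pi}}{a^{\frac{3}{2}}}.$$

Repeating $3$ times in total — each differentiation brings down another $(-x^2)$ — gives
$$\frac{d^{3}J}{da^{3}} = \int_{-\infty}^{\infty} 2 x^{6} e^{- a x^{2}} \, dx = \frac{15 \sqrt{\pi}}{4 a^{\frac{7}{2}}},$$
and the integrand here is $(-1)^{3}$ times the target integrand, so $I = (-1)^{3}\,\frac{d^{3}J}{da^{3}} = - \frac{15 \sqrt{\pi}}{4 a^{\frac{7}{2}}}$.

Setting $a = 2$:
$$I = - \frac{15 \sqrt{2} \sqrt{\pi}}{64}.$$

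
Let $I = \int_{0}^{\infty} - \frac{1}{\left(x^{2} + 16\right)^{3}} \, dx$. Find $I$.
$- \frac{3 \pi}{16384}$

Begin with the known result
$$J(a) = \int_{0}^{\infty} - \frac{1}{a^{2} + x^{2}} \, dx = - \frac{\pi}{2 a}.$$

Differentiating under the integral sign with respect to $a$,
$$\frac{dJ}{da} = \int_{0}^{\infty} \frac{2 a}{\left(a^{2} + x^{2}\right)^{2}} \, dx = \frac{\pi}{2 a^{2}},$$
so $\int_{0}^{\infty} - \frac{1}{\left(a^{2} + x^{2}\right)^{2}} \, dx = - \frac{\pi}{4 a^{3}}$.

Repeating — each differentiation of $1/(x^2+a^2)^j$ produces $-2ja/(x^2+a^2)^{j+1}$ — and dividing through by $-2ja$ at each step yields, after $2$ differentiations in total,
$$\int_{0}^{\infty} - \frac{1}{\left(a^{2} + x^{2}\right)^{3}} \, dx = - \frac{3 \pi}{16 a^{5}}.$$

Setting $a = 4$:
$$I = - \frac{3 \pi}{16384}.$$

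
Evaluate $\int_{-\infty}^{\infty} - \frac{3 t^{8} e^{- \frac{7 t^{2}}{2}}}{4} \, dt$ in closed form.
$- \frac{45 \sqrt{14} \sqrt{\pi}}{9604}$

Start from the elementary integral
$$J(a) = \int_{-\infty}^{\infty} - \frac{3 e^{- a t^{2}}}{4} \, dt = - \frac{3 \sqrt{\pi}}{4 \sqrt{a}}.$$

Differentiating under the integral sign brings down a factor of $(-t^2)$:
$$\frac{dJ}{da} = \int_{-\infty}^{\infty} \frac{3 t^{2} e^{- a t^{2}}}{4} \, dt = \frac{3 \sqrt{\pi}}{8 a^{\frac{3}{2}}}.$$

Repeating $4$ times in total — each differentiation brings down another $(-t^2)$ — gives
$$\frac{d^{4}J}{da^{4}} = \int_{-\infty}^{\infty} - \frac{3 t^{8} e^{- a t^{2}}}{4} \, dt = - \frac{315 \sqrt{\pi}}{64 a^{\frac{9}{2}}},$$
and the integrand here is exactly the target integrand, so $I = - \frac{315 \sqrt{\pi}}{64 a^{\frac{9}{2}}}$.

Setting $a = \frac{7}{2}$:
$$I = - \frac{45 \sqrt{14} \sqrt{\pi}}{9604}.$$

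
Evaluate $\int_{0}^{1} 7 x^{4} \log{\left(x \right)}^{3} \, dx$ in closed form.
$- \frac{42}{625}$

Consider the simpler parametrised integral
$$J(a) = \int_{0}^{1} 7 x^{a} \, dx = \frac{7}{a + 1}.$$

Differentiating under the integral sign brings down a factor of $\ln x$:
$$\frac{dJ}{da} = \int_{0}^{1} 7 x^{a} \log{\left(x \right)} \, dx = - \frac{7}{\left(a + 1\right)^{2}}.$$

Repeating $3$ times in total — each differentiation brings down another $\ln x$ — gives
$$\frac{d^{3}J}{da^{3}} = \int_{0}^{1} 7 x^{a} \log{\left(x \right)}^{3} \, dx = - \frac{42}{\left(a + 1\right)^{4}},$$
and the integrand here is exactly the target integrand, so $I = - \frac{42}{\left(a + 1\right)^{4}}$.

Setting $a = 4$:
$$I = - \frac{42}{625}.$$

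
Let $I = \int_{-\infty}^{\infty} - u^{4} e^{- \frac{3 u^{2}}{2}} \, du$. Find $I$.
$- \frac{\sqrt{6} \sqrt{\pi}}{9}$

Start from the elementary integral
$$J(a) = \int_{-\infty}^{\infty} - e^{- a u^{2}} \, du = - \frac{\sqrt{\pi}}{\sqrt{a}}.$$

Differentiating under the integral sign brings down a factor of $(-u^2)$:
$$\frac{dJ}{da} = \int_{-\infty}^{\infty} u^{2} e^{- a u^{2}} \, du = \frac{\sqrt{\pi}}{2 a^{\frac{3}{2}}}.$$

Repeating twice in total — each differentiation brings down another $(-u^2)$ — gives
$$\frac{d^{2}J}{da^{2}} = \int_{-\infty}^{\infty} - u^{4} e^{- a u^{2}} \, du = - \frac{3 \sqrt{\pi}}{4 a^{\frac{5}{2}}},$$
and the integrand here is exactly the target integrand, so $I = - \frac{3 \sqrt{\pi}}{4 a^{\frac{5}{2}}}$.

Setting $a = \frac{3}{2}$:
$$I = - \frac{\sqrt{6} \sqrt{\pi}}{9}.$$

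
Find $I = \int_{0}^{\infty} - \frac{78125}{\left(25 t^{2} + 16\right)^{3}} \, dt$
$- \frac{46875 \pi}{16384}$

Start from the standard arctangent integral
$$J(a) = \int_{0}^{\infty} - \frac{5}{a^{2} + t^{2}} \, dt = - \frac{5 \pi}{2 a}.$$

Differentiating under the integral sign with respect to $a$,
$$\frac{dJ}{da} = \int_{0}^{\infty} \frac{10 a}{\left(a^{2} + t^{2}\right)^{2}} \, dt = \frac{5 \pi}{2 a^{2}},$$
so $\int_{0}^{\infty} - \frac{5}{\left(a^{2} + t^{2}\right)^{2}} \, dt = - \frac{5 \pi}{4 a^{3}}$.

Repeating — each differentiation of $1/(t^2+a^2)^j$ produces $-2ja/(t^2+a^2)^{j+1}$ — and dividing through by $-2ja$ at each step yields, after $2$ differentiations in total,
$$\int_{0}^{\infty} - \frac{5}{\left(a^{2} + t^{2}\right)^{3}} \, dt = - \frac{15 \pi}{16 a^{5}}.$$

Setting $a = \frac{4}{5}$:
$$I = - \frac{46875 \pi}{16384}.$$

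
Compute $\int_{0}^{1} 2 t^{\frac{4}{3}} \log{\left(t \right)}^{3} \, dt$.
$- \frac{972}{2401}$

Start from the elementary integral
$$J(a) = \int_{0}^{1} 2 t^{a} \, dt = \frac{2}{a + 1}.$$

Differentiating under the integral sign brings down a factor of $\ln t$:
$$\frac{dJ}{da} = \int_{0}^{1} 2 t^{a} \log{\left(t \right)} \, dt = - \frac{2}{\left(a + 1\right)^{2}}.$$

Repeating $3$ times in total — each differentiation brings down another $\ln t$ — gives
$$\frac{d^{3}J}{da^{3}} = \int_{0}^{1} 2 t^{a} \log{\left(t \right)}^{3} \, dt = - \frac{12}{\left(a + 1\right)^{4}},$$
and the integrand here is exactly the target integrand, so $I = - \frac{12}{\left(a + 1\right)^{4}}$.

Setting $a = \frac{4}{3}$:
$$I = - \frac{972}{2401}.$$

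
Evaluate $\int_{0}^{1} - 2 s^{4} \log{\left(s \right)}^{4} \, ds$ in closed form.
$- \frac{48}{3125}$

Start from the elementary integral
$$J(a) = \int_{0}^{1} - 2 s^{a} \, ds = - \frac{2}{a + 1}.$$

Differentiating under the integral sign brings down a factor of $\ln s$:
$$\frac{dJ}{da} = \int_{0}^{1} - 2 s^{a} \log{\left(s \right)} \, ds = \frac{2}{\left(a + 1\right)^{2}}.$$

Repeating $4$ times in total — each differentiation brings down another $\ln s$ — gives
$$\frac{d^{4}J}{da^{4}} = \int_{0}^{1} - 2 s^{a} \log{\left(s \right)}^{4} \, ds = - \frac{48}{\left(a + 1\right)^{5}},$$
and the integrand here is exactly the target integrand, so $I = - \frac{48}{\left(a + 1\right)^{5}}$.

Setting $a = 4$:
$$I = - \frac{48}{3125}.$$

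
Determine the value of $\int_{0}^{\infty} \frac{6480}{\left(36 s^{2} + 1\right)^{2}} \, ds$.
$270 \pi$

Start from the standard arctangent integral
$$J(a) = \int_{0}^{\infty} \frac{5}{a^{2} + s^{2}} \, ds = \frac{5 \pi}{2 a}.$$

Differentiating under the integral sign with respect to $a$,
$$\frac{dJ}{da} = \int_{0}^{\infty} - \frac{10 a}{\left(a^{2} + s^{2}\right)^{2}} \, ds = - \frac{5 \pi}{2 a^{2}},$$
so $\int_{0}^{\infty} \frac{5}{\left(a^{2} + s^{2}\right)^{2}} \, ds = \frac{5 \pi}{4 a^{3}}$.

Setting $a = \frac{1}{6}$:
$$I = 270 \pi.$$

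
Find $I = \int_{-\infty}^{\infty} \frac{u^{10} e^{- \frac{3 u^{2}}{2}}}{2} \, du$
$\frac{35 \sqrt{6} \sqrt{\pi}}{54}$

Consider the simpler parametrised integral
$$J(a) = \int_{-\infty}^{\infty} \frac{e^{- a u^{2}}}{2} \, du = \frac{\sqrt{\pi}}{2 \sqrt{a}}.$$

Differentiating under the integral sign brings down a factor of $(-u^2)$:
$$\frac{dJ}{da} = \int_{-\infty}^{\infty} - \frac{u^{2} e^{- a u^{2}}}{2} \, du = - \frac{\sqrt{\pi}}{4 a^{\frac{3}{2}}}.$$

Repeating $5$ times in total — each differentiation brings down another $(-u^2)$ — gives
$$\frac{d^{5}J}{da^{5}} = \int_{-\infty}^{\infty} - \frac{u^{10} e^{- a u^{2}}}{2} \, du = - \frac{945 \sqrt{\pi}}{64 a^{\frac{11}{2}}},$$
and the integrand here is $(-1)^{5}$ times the target integrand, so $I = (-1)^{5}\,\frac{d^{5}J}{da^{5}} = \frac{945 \sqrt{\pi}}{64 a^{\frac{11}{2}}}$.

Setting $a = \frac{3}{2}$:
$$I = \frac{35 \sqrt{6} \sqrt{\pi}}{54}.$$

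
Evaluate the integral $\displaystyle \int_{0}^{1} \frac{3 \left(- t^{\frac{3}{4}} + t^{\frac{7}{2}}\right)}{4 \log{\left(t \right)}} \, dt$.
$- \frac{3 \log{\left(7 \right)}}{4} + \frac{3 \log{\left(2 \right)}}{4} + \frac{3 \log{\left(3 \right)}}{2}$

Introduce a parameter $a$ in the exponent: let $I(a) = \int_{0}^{1} \frac{3 \left(t^{\frac{7}{2}} - t^{a}\right)}{4 \log{\left(t \right)}} \, dt$.

Since $\dfrac{\partial}{\partial a}\,t^{a} = t^{a} \ln t$, the $\ln t$ in the denominator cancels and
$$\frac{dI}{da} = \int_{0}^{1} - \frac{3}{4} t^{a} \, dt = - \frac{3}{4} \left[\frac{t^{a+1}}{a+1}\right]_0^1 = - \frac{3}{4 a + 4}.$$

Integrating with respect to $a$ gives $I(a) = - \frac{3 \log{\left(a + 1 \right)}}{4} - \frac{3 \log{\left(2 \right)}}{4} + \frac{3 \log{\left(3 \right)}}{2} + C$.

At $a = \frac{7}{2}$ the integrand is identically $0$, so $I(\frac{7}{2}) = 0$. The closed form gives $0$, hence $C = 0$.

Setting $a = \frac{3}{4}$:
$$I = - \frac{3 \log{\left(7 \right)}}{4} + \frac{3 \log{\left(2 \right)}}{4} + \frac{3 \log{\left(3 \right)}}{2}.$$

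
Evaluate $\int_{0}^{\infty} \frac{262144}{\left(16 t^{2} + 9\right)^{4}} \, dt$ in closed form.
$\frac{10240 \pi}{2187}$

Recall the elementary integral
$$J(a) = \int_{0}^{\infty} \frac{4}{a^{2} + t^{2}} \, dt = \frac{2 \pi}{a}.$$

Differentiating under the integral sign with respect to $a$,
$$\frac{dJ}{da} = \int_{0}^{\infty} - \frac{8 a}{\left(a^{2} + t^{2}\right)^{2}} \, dt = - \frac{2 \pi}{a^{2}},$$
so $\int_{0}^{\infty} \frac{4}{\left(a^{2} + t^{2}\right)^{2}} \, dt = \frac{\pi}{a^{3}}$.

Repeating — each differentiation of $1/(t^2+a^2)^j$ produces $-2ja/(t^2+a^2)^{j+1}$ — and dividing through by $-2ja$ at each step yields, after $3$ differentiations in total,
$$\int_{0}^{\infty} \frac{4}{\left(a^{2} + t^{2}\right)^{4}} \, dt = \frac{5 \pi}{8 a^{7}}.$$

Setting $a = \frac{3}{4}$:
$$I = \frac{10240 \pi}{2187}.$$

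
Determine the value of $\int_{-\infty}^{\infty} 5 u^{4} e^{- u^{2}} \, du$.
$\frac{15 \sqrt{\pi}}{4}$

Start from the elementary integral
$$J(a) = \int_{-\infty}^{\infty} 5 e^{- a u^{2}} \, du = \frac{5 \sqrt{\pi}}{\sqrt{a}}.$$

Differentiating under the integral sign brings down a factor of $(-u^2)$:
$$\frac{dJ}{da} = \int_{-\infty}^{\infty} - 5 u^{2} e^{- a u^{2}} \, du = - \frac{5 \sqrt{\pi}}{2 a^{\frac{3}{2}}}.$$

Repeating twice in total — each differentiation brings down another $(-u^2)$ — gives
$$\frac{d^{2}J}{da^{2}} = \int_{-\infty}^{\infty} 5 u^{4} e^{- a u^{2}} \, du = \frac{15 \sqrt{\pi}}{4 a^{\frac{5}{2}}},$$
and the integrand here is exactly the target integrand, so $I = \frac{15 \sqrt{\pi}}{4 a^{\frac{5}{2}}}$.

Setting $a = 1$:
$$I = \frac{15 \sqrt{\pi}}{4}.$$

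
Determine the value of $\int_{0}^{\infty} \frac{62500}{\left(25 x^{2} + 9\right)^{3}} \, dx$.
$\frac{3125 \pi}{324}$

Recall the elementary integral
$$J(a) = \int_{0}^{\infty} \frac{4}{a^{2} + x^{2}} \, dx = \frac{2 \pi}{a}.$$

Differentiating under the integral sign with respect to $a$,
$$\frac{dJ}{da} = \int_{0}^{\infty} - \frac{8 a}{\left(a^{2} + x^{2}\right)^{2}} \, dx = - \frac{2 \pi}{a^{2}},$$
so $\int_{0}^{\infty} \frac{4}{\left(a^{2} + x^{2}\right)^{2}} \, dx = \frac{\pi}{a^{3}}$.

Repeating — each differentiation of $1/(x^2+a^2)^j$ produces $-2ja/(x^2+a^2)^{j+1}$ — and dividing through by $-2ja$ at each step yields, after $2$ differentiations in total,
$$\int_{0}^{\infty} \frac{4}{\left(a^{2} + x^{2}\right)^{3}} \, dx = \frac{3 \pi}{4 a^{5}}.$$

Setting $a = \frac{3}{5}$:
$$I = \frac{3125 \pi}{324}.$$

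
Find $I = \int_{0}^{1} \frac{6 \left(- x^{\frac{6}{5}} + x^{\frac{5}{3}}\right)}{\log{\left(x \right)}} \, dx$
$\log{\left(\frac{4096000000}{1291467969} \right)}$

Introduce a parameter $a$ in the exponent: let $I(a) = \int_{0}^{1} \frac{6 \left(- x^{\frac{6}{5}} + x^{a}\right)}{\log{\left(x \right)}} \, dx$.

Since $\dfrac{\partial}{\partial a}\,x^{a} = x^{a} \ln x$, the $\ln x$ in the denominator cancels and
$$\frac{dI}{da} = \int_{0}^{1} 6 x^{a} \, dx = 6 \left[\frac{x^{a+1}}{a+1}\right]_0^1 = \frac{6}{a + 1}.$$

Integrating with respect to $a$ gives $I(a) = \log{\left(\frac{15625 \left(a + 1\right)^{6}}{1771561} \right)} + C$.

At $a = \frac{6}{5}$ the integrand is identically $0$, so $I(\frac{6}{5}) = 0$. The closed form gives $0$, hence $C = 0$.

Setting $a = \frac{5}{3}$:
$$I = \log{\left(\frac{4096000000}{1291467969} \right)}.$$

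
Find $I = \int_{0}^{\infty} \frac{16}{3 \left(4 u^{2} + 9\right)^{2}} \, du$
$\frac{2 \pi}{81}$

Start from the standard arctangent integral
$$J(a) = \int_{0}^{\infty} \frac{1}{3 \left(a^{2} + u^{2}\right)} \, du = \frac{\pi}{6 a}.$$

Differentiating under the integral sign with respect to $a$,
$$\frac{dJ}{da} = \int_{0}^{\infty} - \frac{2 a}{3 \left(a^{2} + u^{2}\right)^{2}} \, du = - \frac{\pi}{6 a^{2}},$$
so $\int_{0}^{\infty} \frac{1}{3 \left(a^{2} + u^{2}\right)^{2}} \, du = \frac{\pi}{12 a^{3}}$.

Setting $a = \frac{3}{2}$:
$$I = \frac{2 \pi}{81}.$$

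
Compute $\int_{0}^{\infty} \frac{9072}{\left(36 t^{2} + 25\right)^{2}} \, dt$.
$\frac{378 \pi}{125}$

Start from the standard arctangent integral
$$J(a) = \int_{0}^{\infty} \frac{7}{a^{2} + t^{2}} \, dt = \frac{7 \pi}{2 a}.$$

Differentiating under the integral sign with respect to $a$,
$$\frac{dJ}{da} = \int_{0}^{\infty} - \frac{14 a}{\left(a^{2} + t^{2}\right)^{2}} \, dt = - \frac{7 \pi}{2 a^{2}},$$
so $\int_{0}^{\infty} \frac{7}{\left(a^{2} + t^{2}\right)^{2}} \, dt = \frac{7 \pi}{4 a^{3}}$.

Setting $a = \frac{5}{6}$:
$$I = \frac{378 \pi}{125}.$$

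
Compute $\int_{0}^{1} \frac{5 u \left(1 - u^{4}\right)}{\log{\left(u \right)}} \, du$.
$- \log{\left(243 \right)}$

Replace the exponent $1$ by a parameter $a$: let $I(a) = \int_{0}^{1} \frac{5 \left(- u^{5} + u^{a}\right)}{\log{\left(u \right)}} \, du$.

Since $\dfrac{\partial}{\partial a}\,u^{a} = u^{a} \ln u$, the $\ln u$ in the denominator cancels and
$$\frac{dI}{da} = \int_{0}^{1} 5 u^{a} \, du = 5 \left[\frac{u^{a+1}}{a+1}\right]_0^1 = \frac{5}{a + 1}.$$

Integrating with respect to $a$ gives $I(a) = \log{\left(\frac{\left(a + 1\right)^{5}}{7776} \right)} + C$.

At $a = 5$ the integrand is identically $0$, so $I(5) = 0$. The closed form gives $0$, hence $C = 0$.

Setting $a = 1$:
$$I = - \log{\left(243 \right)}.$$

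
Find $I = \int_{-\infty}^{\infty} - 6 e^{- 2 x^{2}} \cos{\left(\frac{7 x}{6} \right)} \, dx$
$- \frac{3 \sqrt{2} \sqrt{\pi}}{e^{\frac{49}{288}}}$

Define $I(b) = \int_{-\infty}^{\infty} - 6 e^{- 2 x^{2}} \cos{\left(b x \right)} \, dx$.

Differentiating under the integral sign,
$$I'(b) = \int_{-\infty}^{\infty} 6 x e^{- 2 x^{2}} \sin{\left(b x \right)} \, dx.$$

Integrate $\int_{-\infty}^{\infty} x \sin(b x)\, e^{- 2 x^{2}}\, dx$ by parts with $u = \sin(b x)$ and $dv = x\, e^{- 2 x^{2}}\, dx$, giving $v = - \frac{e^{- 2 x^{2}}}{4}$. The boundary term vanishes and
$$\int_{-\infty}^{\infty} x \sin(b x)\, e^{- 2 x^{2}}\, dx = \frac{b}{4} \int_{-\infty}^{\infty} \cos(b x)\, e^{- 2 x^{2}}\, dx,$$
so $I'(b) = - \frac{b}{4}\, I(b)$.

This is a separable first-order ODE; solving with the initial condition $I(0) = \int_{-\infty}^{\infty} - 6 e^{- 2 x^{2}}\,dx = - 3 \sqrt{2} \sqrt{\pi}$ gives
$$I(b) = - 3 \sqrt{2} \sqrt{\pi} e^{- \frac{b^{2}}{8}}.$$

Setting $b = \frac{7}{6}$:
$$I = - \frac{3 \sqrt{2} \sqrt{\pi}}{e^{\frac{49}{288}}}.$$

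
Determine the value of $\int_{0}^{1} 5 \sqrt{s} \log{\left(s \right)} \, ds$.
$- \frac{20}{9}$

Consider the simpler parametrised integral
$$J(a) = \int_{0}^{1} 5 s^{a} \, ds = \frac{5}{a + 1}.$$

Differentiating under the integral sign brings down a factor of $\ln s$:
$$\frac{dJ}{da} = \int_{0}^{1} 5 s^{a} \log{\left(s \right)} \, ds = - \frac{5}{\left(a + 1\right)^{2}}.$$

The integral on the left is $I$, so $I = - \frac{5}{\left(a + 1\right)^{2}}$.

Setting $a = \frac{1}{2}$:
$$I = - \frac{20}{9}.$$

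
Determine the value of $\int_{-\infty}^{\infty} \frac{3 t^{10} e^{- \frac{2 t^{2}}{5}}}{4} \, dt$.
$\frac{8859375 \sqrt{10} \sqrt{\pi}}{8192}$

Consider the simpler parametrised integral
$$J(a) = \int_{-\infty}^{\infty} \frac{3 e^{- a t^{2}}}{4} \, dt = \frac{3 \sqrt{\pi}}{4 \sqrt{a}}.$$

Differentiating under the integral sign brings down a factor of $(-t^2)$:
$$\frac{dJ}{da} = \int_{-\infty}^{\infty} - \frac{3 t^{2} e^{- a t^{2}}}{4} \, dt = - \frac{3 \sqrt{\pi}}{8 a^{\frac{3}{2}}}.$$

Repeating $5$ times in total — each differentiation brings down another $(-t^2)$ — gives
$$\frac{d^{5}J}{da^{5}} = \int_{-\infty}^{\infty} - \frac{3 t^{10} e^{- a t^{2}}}{4} \, dt = - \frac{2835 \sqrt{\pi}}{128 a^{\frac{11}{2}}},$$
and the integrand here is $(-1)^{5}$ times the target integrand, so $I = (-1)^{5}\,\frac{d^{5}J}{da^{5}} = \frac{2835 \sqrt{\pi}}{128 a^{\frac{11}{2}}}$.

Setting $a = \frac{2}{5}$:
$$I = \frac{8859375 \sqrt{10} \sqrt{\pi}}{8192}.$$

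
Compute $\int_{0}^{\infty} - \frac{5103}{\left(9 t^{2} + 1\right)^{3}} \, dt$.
$- \frac{5103 \pi}{16}$

Begin with the known result
$$J(a) = \int_{0}^{\infty} - \frac{7}{a^{2} + t^{2}} \, dt = - \frac{7 \pi}{2 a}.$$

Differentiating under the integral sign with respect to $a$,
$$\frac{dJ}{da} = \int_{0}^{\infty} \frac{14 a}{\left(a^{2} + t^{2}\right)^{2}} \, dt = \frac{7 \pi}{2 a^{2}},$$
so $\int_{0}^{\infty} - \frac{7}{\left(a^{2} + t^{2}\right)^{2}} \, dt = - \frac{7 \pi}{4 a^{3}}$.

Repeating — each differentiation of $1/(t^2+a^2)^j$ produces $-2ja/(t^2+a^2)^{j+1}$ — and dividing through by $-2ja$ at each step yields, after $2$ differentiations in total,
$$\int_{0}^{\infty} - \frac{7}{\left(a^{2} + t^{2}\right)^{3}} \, dt = - \frac{21 \pi}{16 a^{5}}.$$

Setting $a = \frac{1}{3}$:
$$I = - \frac{5103 \pi}{16}.$$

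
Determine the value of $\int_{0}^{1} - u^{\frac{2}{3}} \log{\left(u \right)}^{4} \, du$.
$- \frac{5832}{3125}$

Begin with the known integral
$$J(a) = \int_{0}^{1} - u^{a} \, du = - \frac{1}{a + 1}.$$

Differentiating under the integral sign brings down a factor of $\ln u$:
$$\frac{dJ}{da} = \int_{0}^{1} - u^{a} \log{\left(u \right)} \, du = \frac{1}{\left(a + 1\right)^{2}}.$$

Repeating $4$ times in total — each differentiation brings down another $\ln u$ — gives
$$\frac{d^{4}J}{da^{4}} = \int_{0}^{1} - u^{a} \log{\left(u \right)}^{4} \, du = - \frac{24}{\left(a + 1\right)^{5}},$$
and the integrand here is exactly the target integrand, so $I = - \frac{24}{\left(a + 1\right)^{5}}$.

Setting $a = \frac{2}{3}$:
$$I = - \frac{5832}{3125}.$$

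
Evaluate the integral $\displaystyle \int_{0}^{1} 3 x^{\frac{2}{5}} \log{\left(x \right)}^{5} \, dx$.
$- \frac{5625000}{117649}$

Start from the elementary integral
$$J(a) = \int_{0}^{1} 3 x^{a} \, dx = \frac{3}{a + 1}.$$

Differentiating under the integral sign brings down a factor of $\ln x$:
$$\frac{dJ}{da} = \int_{0}^{1} 3 x^{a} \log{\left(x \right)} \, dx = - \frac{3}{\left(a + 1\right)^{2}}.$$

Repeating $5$ times in total — each differentiation brings down another $\ln x$ — gives
$$\frac{d^{5}J}{da^{5}} = \int_{0}^{1} 3 x^{a} \log{\left(x \right)}^{5} \, dx = - \frac{360}{\left(a + 1\right)^{6}},$$
and the integrand here is exactly the target integrand, so $I = - \frac{360}{\left(a + 1\right)^{6}}$.

Setting $a = \frac{2}{5}$:
$$I = - \frac{5625000}{117649}.$$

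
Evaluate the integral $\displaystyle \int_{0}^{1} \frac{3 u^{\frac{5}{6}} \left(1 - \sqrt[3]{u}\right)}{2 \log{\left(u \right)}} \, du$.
$\log{\left(\frac{11 \sqrt{143}}{169} \right)}$

Introduce a parameter $a$ in the exponent: let $I(a) = \int_{0}^{1} \frac{3 \left(- u^{\frac{7}{6}} + u^{a}\right)}{2 \log{\left(u \right)}} \, du$.

Since $\dfrac{\partial}{\partial a}\,u^{a} = u^{a} \ln u$, the $\ln u$ in the denominator cancels and
$$\frac{dI}{da} = \int_{0}^{1} \frac{3}{2} u^{a} \, du = \frac{3}{2} \left[\frac{u^{a+1}}{a+1}\right]_0^1 = \frac{3}{2 \left(a + 1\right)}.$$

Integrating with respect to $a$ gives $I(a) = \log{\left(\frac{6 \sqrt{78} \left(a + 1\right)^{\frac{3}{2}}}{169} \right)} + C$.

At $a = \frac{7}{6}$ the integrand is identically $0$, so $I(\frac{7}{6}) = 0$. The closed form gives $0$, hence $C = 0$.

Setting $a = \frac{5}{6}$:
$$I = \log{\left(\frac{11 \sqrt{143}}{169} \right)}.$$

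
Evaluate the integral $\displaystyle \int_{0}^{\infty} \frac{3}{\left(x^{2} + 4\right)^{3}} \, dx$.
$\frac{9 \pi}{512}$

Recall the elementary integral
$$J(a) = \int_{0}^{\infty} \frac{3}{a^{2} + x^{2}} \, dx = \frac{3 \pi}{2 a}.$$

Differentiating under the integral sign with respect to $a$,
$$\frac{dJ}{da} = \int_{0}^{\infty} - \frac{6 a}{\left(a^{2} + x^{2}\right)^{2}} \, dx = - \frac{3 \pi}{2 a^{2}},$$
so $\int_{0}^{\infty} \frac{3}{\left(a^{2} + x^{2}\right)^{2}} \, dx = \frac{3 \pi}{4 a^{3}}$.

Repeating — each differentiation of $1/(x^2+a^2)^j$ produces $-2ja/(x^2+a^2)^{j+1}$ — and dividing through by $-2ja$ at each step yields, after $2$ differentiations in total,
$$\int_{0}^{\infty} \frac{3}{\left(a^{2} + x^{2}\right)^{3}} \, dx = \frac{9 \pi}{16 a^{5}}.$$

Setting $a = 2$:
$$I = \frac{9 \pi}{512}.$$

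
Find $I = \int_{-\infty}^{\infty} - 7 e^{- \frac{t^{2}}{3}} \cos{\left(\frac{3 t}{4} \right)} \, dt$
$- \frac{7 \sqrt{3} \sqrt{\pi}}{e^{\frac{27}{64}}}$

Let $b$ denote the cosine frequency and define $I(b) = \int_{-\infty}^{\infty} - 7 e^{- \frac{t^{2}}{3}} \cos{\left(b t \right)} \, dt$.

Differentiating under the integral sign,
$$I'(b) = \int_{-\infty}^{\infty} 7 t e^{- \frac{t^{2}}{3}} \sin{\left(b t \right)} \, dt.$$

Integrate $\int_{-\infty}^{\infty} t \sin(b t)\, e^{- \frac{t^{2}}{3}}\, dt$ by parts with $u = \sin(b t)$ and $dv = t\, e^{- \frac{t^{2}}{3}}\, dt$, giving $v = - \frac{3 e^{- \frac{t^{2}}{3}}}{2}$. The boundary term vanishes and
$$\int_{-\infty}^{\infty} t \sin(b t)\, e^{- \frac{t^{2}}{3}}\, dt = \frac{3 b}{2} \int_{-\infty}^{\infty} \cos(b t)\, e^{- \frac{t^{2}}{3}}\, dt,$$
so $I'(b) = - \frac{3 b}{2}\, I(b)$.

This is a separable first-order ODE; solving with the initial condition $I(0) = \int_{-\infty}^{\infty} - 7 e^{- \frac{t^{2}}{3}}\,dt = - 7 \sqrt{3} \sqrt{\pi}$ gives
$$I(b) = - 7 \sqrt{3} \sqrt{\pi} e^{- \frac{3 b^{2}}{4}}.$$

Setting $b = \frac{3}{4}$:
$$I = - \frac{7 \sqrt{3} \sqrt{\pi}}{e^{\frac{27}{64}}}.$$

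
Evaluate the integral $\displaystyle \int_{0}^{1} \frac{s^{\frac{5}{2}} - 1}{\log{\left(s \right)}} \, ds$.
$\log{\left(\frac{7}{2} \right)}$

Consider the one-parameter family: let $I(a) = \int_{0}^{1} \frac{s^{a} - 1}{\log{\left(s \right)}} \, ds$.

Since $\dfrac{\partial}{\partial a}\,s^{a} = s^{a} \ln s$, the $\ln s$ in the denominator cancels and
$$\frac{dI}{da} = \int_{0}^{1} s^{a} \, ds = \left[\frac{s^{a+1}}{a+1}\right]_0^1 = \frac{1}{a + 1}.$$

Integrating with respect to $a$ gives $I(a) = \log{\left(a + 1 \right)} + C$.

At $a = 0$ the integrand is identically $0$, so $I(0) = 0$. The closed form gives $0$, hence $C = 0$.

Setting $a = \frac{5}{2}$:
$$I = \log{\left(\frac{7}{2} \right)}.$$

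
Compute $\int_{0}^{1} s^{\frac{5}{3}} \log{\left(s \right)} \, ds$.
$- \frac{9}{64}$

Begin with the known integral
$$J(a) = \int_{0}^{1} s^{a} \, ds = \frac{1}{a + 1}.$$

Differentiating under the integral sign brings down a factor of $\ln s$:
$$\frac{dJ}{da} = \int_{0}^{1} s^{a} \log{\left(s \right)} \, ds = - \frac{1}{\left(a + 1\right)^{2}}.$$

The integral on the left is $I$, so $I = - \frac{1}{\left(a + 1\right)^{2}}$.

Setting $a = \frac{5}{3}$:
$$I = - \frac{9}{64}.$$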